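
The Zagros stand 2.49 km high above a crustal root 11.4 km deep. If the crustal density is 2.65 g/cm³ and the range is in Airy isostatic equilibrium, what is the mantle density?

Airy balance: ρ_c h = (ρ_m − ρ_c) r → ρ_m = ρ_c (1 + h/r).
ρ_m = 2.65 × (1 + 2.49 km/11.4 km) = 3.23 g/cm³.

3.23 g/cm³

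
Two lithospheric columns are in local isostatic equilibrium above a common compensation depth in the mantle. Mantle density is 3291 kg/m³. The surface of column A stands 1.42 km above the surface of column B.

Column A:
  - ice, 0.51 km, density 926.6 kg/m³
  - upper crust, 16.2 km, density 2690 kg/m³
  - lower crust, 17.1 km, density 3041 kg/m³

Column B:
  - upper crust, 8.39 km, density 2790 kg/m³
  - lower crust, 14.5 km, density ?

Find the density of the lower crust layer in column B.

Take the compensation level at the base of the deeper column (depth z_c below the surface of column A) and equate Σ ρ_i t_i down to z_c; mantle fills any gap and the z_c terms cancel.
Column A: 0.51×926.6 + 16.2×2690 + 17.1×3041 + (z_c − 33.81)×3291
Column B: 1.42×0 + 8.39×2790 + 14.5×ρ + (z_c − 1.42 − 22.89)×3291
The z_c×3291 term appears on both sides and cancels. Collect the known terms of each column as K = Σ(ρt)_known − 3291 × (depth of known layers): K_A = 96051.666 − 3291×33.81 = −15217.044; K_B = 23408.1 − 3291×(1.42 + 22.89) = −56596.11.
Balance: K_A = K_B + 14.5×ρ, so ρ = (K_A − K_B)/14.5 = 41379.1/14.5 = 2850 kg/m³.

2850 kg/m³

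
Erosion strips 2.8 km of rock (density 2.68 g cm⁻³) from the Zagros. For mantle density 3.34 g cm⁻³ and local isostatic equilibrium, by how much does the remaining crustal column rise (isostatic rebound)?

2.25 km

Unloading: uplift u = e ρ_c/ρ_m = 2.8 km × 2.68/3.34 = 2.25 km.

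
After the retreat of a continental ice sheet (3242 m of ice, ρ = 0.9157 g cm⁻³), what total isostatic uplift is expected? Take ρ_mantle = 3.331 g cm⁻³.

891 m

Removing the load lets mantle flow back in; uplift u satisfies ρ_ice t = ρ_m u.
u = t ρ_ice/ρ_m = 3242 m × 0.9157/3.331 = 891 m.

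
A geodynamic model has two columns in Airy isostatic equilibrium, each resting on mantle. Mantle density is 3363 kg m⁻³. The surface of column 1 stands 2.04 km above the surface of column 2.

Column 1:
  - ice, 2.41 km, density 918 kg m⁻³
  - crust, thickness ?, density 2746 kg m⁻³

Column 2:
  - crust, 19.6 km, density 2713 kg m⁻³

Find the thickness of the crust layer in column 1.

Take the compensation level at the base of the deeper column (depth z_c below the surface of column 1) and equate Σ ρ_i t_i down to z_c; mantle fills any gap and the z_c terms cancel.
Column 1: 2.41×918 + x×2746 + (z_c − 2.41 − x)×3363
Column 2: 2.04×0 + 19.6×2713 + (z_c − 2.04 − 19.6)×3363
The z_c×3363 term appears on both sides and cancels. Collect the known terms of each column as K = Σ(ρt)_known − 3363 × (depth of known layers): K_1 = 2212.38 − 3363×2.41 = −5892.45; K_2 = 53174.8 − 3363×(2.04 + 19.6) = −19600.52.
Balance: K_1 − x×(3363 − 2746) = K_2, so x = (K_1 − K_2)/(3363 − 2746) = 13708.1/617 = 22.2 km.

22.2 km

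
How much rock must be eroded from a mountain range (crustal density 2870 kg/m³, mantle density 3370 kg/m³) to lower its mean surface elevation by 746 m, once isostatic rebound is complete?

Net drop Δ = e − u = e − e ρ_c/ρ_m = e (ρ_m − ρ_c)/ρ_m.
e = Δ ρ_m/(ρ_m − ρ_c) = 746 m × 3370/500 = 5030 m.

5030 m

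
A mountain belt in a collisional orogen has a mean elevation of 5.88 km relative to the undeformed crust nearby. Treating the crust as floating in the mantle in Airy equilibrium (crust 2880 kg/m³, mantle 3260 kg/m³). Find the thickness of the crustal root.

Isostatic balance requires: the weight of the topography is balanced by the buoyancy of the root, ρ_c h = (ρ_m − ρ_c) r.
r = h · ρ_c / (ρ_m − ρ_c) = 5.88 km × 2880 / (3260 − 2880) = 44.6 km.

44.6 km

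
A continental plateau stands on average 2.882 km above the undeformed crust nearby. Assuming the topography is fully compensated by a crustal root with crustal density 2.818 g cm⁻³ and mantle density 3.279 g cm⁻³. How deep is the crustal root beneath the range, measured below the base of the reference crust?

17.6 km

In Airy isostatic equilibrium: the weight of the topography is balanced by the buoyancy of the root, ρ_c h = (ρ_m − ρ_c) r.
r = h · ρ_c / (ρ_m − ρ_c) = 2.882 km × 2.818 / (3.279 − 2.818) = 17.6 km.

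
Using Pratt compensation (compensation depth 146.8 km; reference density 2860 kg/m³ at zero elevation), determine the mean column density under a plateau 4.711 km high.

2770 kg/m³

Pratt balance: ρ_ref D = ρ (D + h).
ρ = ρ_ref D/(D + h) = 2860 × 146.8 km/(146.8 km + 4.711 km) = 2770 kg/m³.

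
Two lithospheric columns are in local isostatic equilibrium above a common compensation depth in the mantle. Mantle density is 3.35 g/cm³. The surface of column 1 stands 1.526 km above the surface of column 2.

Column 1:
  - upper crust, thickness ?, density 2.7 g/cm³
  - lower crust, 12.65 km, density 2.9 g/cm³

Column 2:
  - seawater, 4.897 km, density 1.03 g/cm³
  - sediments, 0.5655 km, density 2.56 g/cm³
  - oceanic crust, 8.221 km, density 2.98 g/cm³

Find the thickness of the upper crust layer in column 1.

Take the compensation level at the base of the deeper column (depth z_c below the surface of column 1) and equate Σ ρ_i t_i down to z_c; mantle fills any gap and the z_c terms cancel.
Column 1: x×2.7 + 12.65×2.9 + (z_c − 12.65 − x)×3.35
Column 2: 1.526×0 + 4.897×1.03 + 0.5655×2.56 + 8.221×2.98 + (z_c − 1.526 − 13.6835)×3.35
The z_c×3.35 term appears on both sides and cancels. Collect the known terms of each column as K = Σ(ρt)_known − 3.35 × (depth of known layers): K_1 = 36.685 − 3.35×12.65 = −5.6925; K_2 = 30.99017 − 3.35×(1.526 + 13.6835) = −19.961655.
Balance: K_1 − x×(3.35 − 2.7) = K_2, so x = (K_1 − K_2)/(3.35 − 2.7) = 14.2692/0.65 = 22 km.

22 km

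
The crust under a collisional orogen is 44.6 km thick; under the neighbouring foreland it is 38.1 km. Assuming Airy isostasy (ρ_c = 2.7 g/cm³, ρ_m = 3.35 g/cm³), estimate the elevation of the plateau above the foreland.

1.26 km

Excess crust Δ = 44.6 km − 38.1 km = 6.5 km, split between elevation h and root r with h + r = Δ.
Airy balance ρ_c h = (ρ_m − ρ_c) r gives r = h ρ_c/(ρ_m − ρ_c), so h (1 + ρ_c/(ρ_m − ρ_c)) = Δ, i.e. h = Δ (ρ_m − ρ_c)/ρ_m.
h = 6.5 km × 0.65/3.35 = 1.26 km.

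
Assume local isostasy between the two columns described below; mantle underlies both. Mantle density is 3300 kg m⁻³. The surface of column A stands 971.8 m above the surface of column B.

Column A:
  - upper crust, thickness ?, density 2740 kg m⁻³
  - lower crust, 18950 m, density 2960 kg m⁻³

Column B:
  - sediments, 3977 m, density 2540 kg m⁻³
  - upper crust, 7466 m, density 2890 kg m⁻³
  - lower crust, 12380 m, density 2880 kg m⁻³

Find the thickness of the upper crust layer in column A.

14400 m

Take the compensation level at the base of the deeper column (depth z_c below the surface of column A) and equate Σ ρ_i t_i down to z_c; mantle fills any gap and the z_c terms cancel.
Column A: x×2740 + 18950×2960 + (z_c − 18950 − x)×3300
Column B: 971.8×0 + 3977×2540 + 7466×2890 + 12380×2880 + (z_c − 971.8 − 23823)×3300
The z_c×3300 term appears on both sides and cancels. Collect the known terms of each column as K = Σ(ρt)_known − 3300 × (depth of known layers): K_A = 56092000 − 3300×18950 = −6443000; K_B = 67332720 − 3300×(971.8 + 23823) = −14490120.
Balance: K_A − x×(3300 − 2740) = K_B, so x = (K_A − K_B)/(3300 − 2740) = 8047120/560 = 14400 m.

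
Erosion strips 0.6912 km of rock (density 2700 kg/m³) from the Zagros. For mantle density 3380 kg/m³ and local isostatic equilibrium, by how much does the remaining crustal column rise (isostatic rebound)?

Unloading: uplift u = e ρ_c/ρ_m = 0.6912 km × 2700/3380 = 0.552 km.

0.552 km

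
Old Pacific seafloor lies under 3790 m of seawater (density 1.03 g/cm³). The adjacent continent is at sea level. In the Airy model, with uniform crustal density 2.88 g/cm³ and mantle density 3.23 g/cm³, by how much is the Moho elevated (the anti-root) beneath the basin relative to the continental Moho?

20000 m

By Archimedes' principle applied to the lithosphere: replacing crust with seawater at the top is compensated by replacing crust with mantle at the base: d (ρ_c − ρ_w) = a (ρ_m − ρ_c).
a = d (ρ_c − ρ_w)/(ρ_m − ρ_c) = 3790 m × 1.85/0.35 = 20000 m.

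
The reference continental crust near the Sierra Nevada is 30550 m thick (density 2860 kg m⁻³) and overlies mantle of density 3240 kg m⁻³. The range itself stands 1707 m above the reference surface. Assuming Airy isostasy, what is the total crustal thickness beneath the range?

45100 m

Root depth r = h ρ_c / (ρ_m − ρ_c) = 1707 m × 2860 / 380 = 12850 m.
Total thickness = T + h + r = 30550 m + 1707 m + 12850 m = 45100 m.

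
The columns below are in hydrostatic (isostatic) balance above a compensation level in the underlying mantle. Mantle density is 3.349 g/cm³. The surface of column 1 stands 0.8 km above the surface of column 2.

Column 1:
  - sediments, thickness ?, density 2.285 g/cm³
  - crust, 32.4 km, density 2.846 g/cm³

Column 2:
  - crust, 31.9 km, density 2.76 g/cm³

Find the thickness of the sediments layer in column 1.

Take the compensation level at the base of the deeper column (depth z_c below the surface of column 1) and equate Σ ρ_i t_i down to z_c; mantle fills any gap and the z_c terms cancel.
Column 1: x×2.285 + 32.4×2.846 + (z_c − 32.4 − x)×3.349
Column 2: 0.8×0 + 31.9×2.76 + (z_c − 0.8 − 31.9)×3.349
The z_c×3.349 term appears on both sides and cancels. Collect the known terms of each column as K = Σ(ρt)_known − 3.349 × (depth of known layers): K_1 = 92.2104 − 3.349×32.4 = −16.2972; K_2 = 88.044 − 3.349×(0.8 + 31.9) = −21.4683.
Balance: K_1 − x×(3.349 − 2.285) = K_2, so x = (K_1 − K_2)/(3.349 − 2.285) = 5.1711/1.064 = 4.86 km.

4.86 km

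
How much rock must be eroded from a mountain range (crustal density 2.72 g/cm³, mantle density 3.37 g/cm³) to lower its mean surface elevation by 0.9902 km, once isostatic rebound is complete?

5.13 km

Net drop Δ = e − u = e − e ρ_c/ρ_m = e (ρ_m − ρ_c)/ρ_m.
e = Δ ρ_m/(ρ_m − ρ_c) = 0.9902 km × 3.37/0.65 = 5.13 km.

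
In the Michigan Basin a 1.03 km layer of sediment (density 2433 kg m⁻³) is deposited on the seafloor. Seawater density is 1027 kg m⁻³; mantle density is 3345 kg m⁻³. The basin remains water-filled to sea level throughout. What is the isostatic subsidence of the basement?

0.625 km

Submarine loading: the sediment displaces seawater, and the subsidence is in turn flooded, so s (ρ_m − ρ_w) = t (ρ_sed − ρ_w).
s = 1.03 km × (2433 − 1027) / (3345 − 1027) = 0.625 km.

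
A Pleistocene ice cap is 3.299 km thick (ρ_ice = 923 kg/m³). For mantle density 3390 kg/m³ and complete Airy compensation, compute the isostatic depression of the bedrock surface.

0.898 km

Equating mass per unit area of the two columns: the ice load ρ_ice t is balanced by mantle displaced below, ρ_m s.
s = t ρ_ice / ρ_m = 3.299 km × 923/3390 = 0.898 km.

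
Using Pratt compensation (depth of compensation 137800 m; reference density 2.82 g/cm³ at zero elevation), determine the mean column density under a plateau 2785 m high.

2.76 g/cm³

Pratt balance: ρ_ref D = ρ (D + h).
ρ = ρ_ref D/(D + h) = 2.82 × 137800 m/(137800 m + 2785 m) = 2.76 g/cm³.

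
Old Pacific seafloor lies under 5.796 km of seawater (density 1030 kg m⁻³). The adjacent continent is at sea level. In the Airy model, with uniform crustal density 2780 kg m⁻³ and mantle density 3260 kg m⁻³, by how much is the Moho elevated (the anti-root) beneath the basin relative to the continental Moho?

Isostatic balance requires: replacing crust with seawater at the top is compensated by replacing crust with mantle at the base: d (ρ_c − ρ_w) = a (ρ_m − ρ_c).
a = d (ρ_c − ρ_w)/(ρ_m − ρ_c) = 5.796 km × 1750/480 = 21.1 km.

21.1 km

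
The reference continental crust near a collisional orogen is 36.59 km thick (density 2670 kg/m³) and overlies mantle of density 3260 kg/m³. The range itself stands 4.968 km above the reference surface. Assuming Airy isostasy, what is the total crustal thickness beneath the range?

Root depth r = h ρ_c / (ρ_m − ρ_c) = 4.968 km × 2670 / 590 = 22.48 km.
Total thickness = T + h + r = 36.59 km + 4.968 km + 22.48 km = 64 km.

64 km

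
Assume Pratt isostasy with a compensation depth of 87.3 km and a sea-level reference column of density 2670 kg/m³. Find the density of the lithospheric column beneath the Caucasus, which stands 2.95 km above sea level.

2580 kg/m³

Pratt balance: ρ_ref D = ρ (D + h).
ρ = ρ_ref D/(D + h) = 2670 × 87.3 km/(87.3 km + 2.95 km) = 2580 kg/m³.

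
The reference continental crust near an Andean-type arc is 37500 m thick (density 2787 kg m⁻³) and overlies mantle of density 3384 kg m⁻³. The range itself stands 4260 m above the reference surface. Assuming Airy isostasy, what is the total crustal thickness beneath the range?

61600 m

Root depth r = h ρ_c / (ρ_m − ρ_c) = 4260 m × 2787 / 597 = 19890 m.
Total thickness = T + h + r = 37500 m + 4260 m + 19890 m = 61600 m.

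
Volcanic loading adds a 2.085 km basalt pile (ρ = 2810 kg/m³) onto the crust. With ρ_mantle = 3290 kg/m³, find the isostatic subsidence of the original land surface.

1.78 km

Subaerial loading: s = t ρ_load / ρ_m.
s = 2.085 km × 2810/3290 = 1.78 km.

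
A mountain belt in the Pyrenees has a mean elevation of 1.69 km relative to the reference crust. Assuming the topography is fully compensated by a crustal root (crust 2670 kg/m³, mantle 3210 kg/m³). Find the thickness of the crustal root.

Equating mass per unit area of the two columns: the weight of the topography is balanced by the buoyancy of the root, ρ_c h = (ρ_m − ρ_c) r.
r = h · ρ_c / (ρ_m − ρ_c) = 1.69 km × 2670 / (3210 − 2670) = 8.36 km.

8.36 km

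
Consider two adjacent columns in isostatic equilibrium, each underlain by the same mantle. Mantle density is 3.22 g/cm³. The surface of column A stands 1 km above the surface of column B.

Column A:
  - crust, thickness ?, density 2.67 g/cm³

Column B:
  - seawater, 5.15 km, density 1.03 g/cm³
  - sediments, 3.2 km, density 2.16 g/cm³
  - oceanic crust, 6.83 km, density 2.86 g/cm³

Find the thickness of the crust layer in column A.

37 km

Take the compensation level at the base of the deeper column (depth z_c below the surface of column A) and equate Σ ρ_i t_i down to z_c; mantle fills any gap and the z_c terms cancel.
Column A: x×2.67 + (z_c − 0 − x)×3.22
Column B: 1×0 + 5.15×1.03 + 3.2×2.16 + 6.83×2.86 + (z_c − 1 − 15.18)×3.22
The z_c×3.22 term appears on both sides and cancels. Collect the known terms of each column as K = Σ(ρt)_known − 3.22 × (depth of known layers): K_A = 0 − 3.22×0 = 0; K_B = 31.7503 − 3.22×(1 + 15.18) = −20.3493.
Balance: K_A − x×(3.22 − 2.67) = K_B, so x = (K_A − K_B)/(3.22 − 2.67) = 20.3493/0.55 = 37 km.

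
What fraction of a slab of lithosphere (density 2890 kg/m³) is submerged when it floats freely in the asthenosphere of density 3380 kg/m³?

0.855

Submerged fraction = ρ_obj/ρ_fluid = 2890/3380 = 0.855.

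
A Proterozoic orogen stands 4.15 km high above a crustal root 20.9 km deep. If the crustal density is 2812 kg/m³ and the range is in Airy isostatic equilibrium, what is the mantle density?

3370 kg/m³

Airy balance: ρ_c h = (ρ_m − ρ_c) r → ρ_m = ρ_c (1 + h/r).
ρ_m = 2812 × (1 + 4.15 km/20.9 km) = 3370 kg/m³.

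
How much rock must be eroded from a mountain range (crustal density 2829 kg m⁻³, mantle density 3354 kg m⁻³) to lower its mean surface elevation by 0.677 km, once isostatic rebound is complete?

Net drop Δ = e − u = e − e ρ_c/ρ_m = e (ρ_m − ρ_c)/ρ_m.
e = Δ ρ_m/(ρ_m − ρ_c) = 0.677 km × 3354/525 = 4.33 km.

4.33 km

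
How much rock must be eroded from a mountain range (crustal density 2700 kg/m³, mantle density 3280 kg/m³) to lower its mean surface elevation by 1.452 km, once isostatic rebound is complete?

8.21 km

Net drop Δ = e − u = e − e ρ_c/ρ_m = e (ρ_m − ρ_c)/ρ_m.
e = Δ ρ_m/(ρ_m − ρ_c) = 1.452 km × 3280/580 = 8.21 km.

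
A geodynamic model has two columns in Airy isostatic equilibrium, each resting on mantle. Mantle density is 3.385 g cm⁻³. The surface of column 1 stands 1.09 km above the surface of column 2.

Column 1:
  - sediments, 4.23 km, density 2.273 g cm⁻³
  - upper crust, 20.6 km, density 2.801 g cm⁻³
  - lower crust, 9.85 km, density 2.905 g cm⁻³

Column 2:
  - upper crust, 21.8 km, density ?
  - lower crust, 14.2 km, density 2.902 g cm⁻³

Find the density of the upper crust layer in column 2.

Take the compensation level at the base of the deeper column (depth z_c below the surface of column 1) and equate Σ ρ_i t_i down to z_c; mantle fills any gap and the z_c terms cancel.
Column 1: 4.23×2.273 + 20.6×2.801 + 9.85×2.905 + (z_c − 34.68)×3.385
Column 2: 1.09×0 + 21.8×ρ + 14.2×2.902 + (z_c − 1.09 − 36)×3.385
The z_c×3.385 term appears on both sides and cancels. Collect the known terms of each column as K = Σ(ρt)_known − 3.385 × (depth of known layers): K_1 = 95.92964 − 3.385×34.68 = −21.46216; K_2 = 41.2084 − 3.385×(1.09 + 36) = −84.34125.
Balance: K_1 = K_2 + 21.8×ρ, so ρ = (K_1 − K_2)/21.8 = 62.8791/21.8 = 2.88 g cm⁻³.

2.88 g cm⁻³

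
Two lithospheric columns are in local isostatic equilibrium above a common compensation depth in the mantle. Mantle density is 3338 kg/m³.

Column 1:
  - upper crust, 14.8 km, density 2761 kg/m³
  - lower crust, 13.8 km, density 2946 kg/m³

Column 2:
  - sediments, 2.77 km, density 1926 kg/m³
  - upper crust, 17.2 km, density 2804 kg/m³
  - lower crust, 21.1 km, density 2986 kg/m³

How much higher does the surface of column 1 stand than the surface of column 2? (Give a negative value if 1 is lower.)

−1.97 km

For any compensation level in the mantle, the mantle terms cancel and isostasy reduces to e = (Σt_1 − Σt_2) − (Σ(ρt)_1 − Σ(ρt)_2) / ρ_m.
Σt_1 = 28.6 km; Σt_2 = 41.07 km; Σ(ρt)_1 = 81517.6; Σ(ρt)_2 = 116568.42 (in km·kg/m³).
e = (28.6 − 41.07) − (81517.6 − 116568.42) / 3338 = −1.97 km.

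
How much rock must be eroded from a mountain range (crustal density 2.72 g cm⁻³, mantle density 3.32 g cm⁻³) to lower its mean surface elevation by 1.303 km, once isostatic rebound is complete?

7.21 km

Net drop Δ = e − u = e − e ρ_c/ρ_m = e (ρ_m − ρ_c)/ρ_m.
e = Δ ρ_m/(ρ_m − ρ_c) = 1.303 km × 3.32/0.6 = 7.21 km.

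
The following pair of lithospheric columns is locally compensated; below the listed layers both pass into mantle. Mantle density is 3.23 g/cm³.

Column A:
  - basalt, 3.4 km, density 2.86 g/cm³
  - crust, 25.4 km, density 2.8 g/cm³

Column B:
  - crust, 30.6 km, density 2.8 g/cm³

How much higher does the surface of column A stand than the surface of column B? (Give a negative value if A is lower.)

For any compensation level in the mantle, the mantle terms cancel and isostasy reduces to e = (Σt_A − Σt_B) − (Σ(ρt)_A − Σ(ρt)_B) / ρ_m.
Σt_A = 28.8 km; Σt_B = 30.6 km; Σ(ρt)_A = 80.844; Σ(ρt)_B = 85.68 (in km·g/cm³).
e = (28.8 − 30.6) − (80.844 − 85.68) / 3.23 = −0.303 km.

−0.303 km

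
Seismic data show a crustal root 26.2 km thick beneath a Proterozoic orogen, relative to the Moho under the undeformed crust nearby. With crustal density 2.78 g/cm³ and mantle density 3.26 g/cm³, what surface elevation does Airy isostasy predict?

For local isostatic compensation: ρ_c h = (ρ_m − ρ_c) r.
h = r (ρ_m − ρ_c) / ρ_c = 26.2 km × (3.26 − 2.78) / 2.78 = 4.52 km.

4.52 km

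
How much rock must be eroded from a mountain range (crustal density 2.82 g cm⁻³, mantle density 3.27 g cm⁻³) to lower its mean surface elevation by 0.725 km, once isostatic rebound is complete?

5.27 km

Net drop Δ = e − u = e − e ρ_c/ρ_m = e (ρ_m − ρ_c)/ρ_m.
e = Δ ρ_m/(ρ_m − ρ_c) = 0.725 km × 3.27/0.45 = 5.27 km.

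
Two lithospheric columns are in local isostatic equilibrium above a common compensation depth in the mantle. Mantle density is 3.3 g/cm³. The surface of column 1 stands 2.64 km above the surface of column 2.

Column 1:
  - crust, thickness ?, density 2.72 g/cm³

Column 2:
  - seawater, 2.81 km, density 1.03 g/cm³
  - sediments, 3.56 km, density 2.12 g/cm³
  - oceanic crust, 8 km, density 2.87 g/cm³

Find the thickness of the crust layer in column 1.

Take the compensation level at the base of the deeper column (depth z_c below the surface of column 1) and equate Σ ρ_i t_i down to z_c; mantle fills any gap and the z_c terms cancel.
Column 1: x×2.72 + (z_c − 0 − x)×3.3
Column 2: 2.64×0 + 2.81×1.03 + 3.56×2.12 + 8×2.87 + (z_c − 2.64 − 14.37)×3.3
The z_c×3.3 term appears on both sides and cancels. Collect the known terms of each column as K = Σ(ρt)_known − 3.3 × (depth of known layers): K_1 = 0 − 3.3×0 = 0; K_2 = 33.4015 − 3.3×(2.64 + 14.37) = −22.7315.
Balance: K_1 − x×(3.3 − 2.72) = K_2, so x = (K_1 − K_2)/(3.3 − 2.72) = 22.7315/0.58 = 39.2 km.

39.2 km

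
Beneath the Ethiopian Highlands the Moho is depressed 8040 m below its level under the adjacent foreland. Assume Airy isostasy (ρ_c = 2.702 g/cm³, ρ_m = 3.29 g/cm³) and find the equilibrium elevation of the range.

1750 m

Balancing pressure at the compensation depth: ρ_c h = (ρ_m − ρ_c) r.
h = r (ρ_m − ρ_c) / ρ_c = 8040 m × (3.29 − 2.702) / 2.702 = 1750 m.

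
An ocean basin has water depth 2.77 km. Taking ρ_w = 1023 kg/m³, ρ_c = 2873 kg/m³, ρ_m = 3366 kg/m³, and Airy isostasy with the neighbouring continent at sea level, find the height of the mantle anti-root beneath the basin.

10.4 km

In Airy isostatic equilibrium: replacing crust with seawater at the top is compensated by replacing crust with mantle at the base: d (ρ_c − ρ_w) = a (ρ_m − ρ_c).
a = d (ρ_c − ρ_w)/(ρ_m − ρ_c) = 2.77 km × 1850/493 = 10.4 km.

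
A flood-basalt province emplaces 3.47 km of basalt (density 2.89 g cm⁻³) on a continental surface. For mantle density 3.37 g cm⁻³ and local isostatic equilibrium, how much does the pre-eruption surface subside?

2.98 km

Subaerial loading: s = t ρ_load / ρ_m.
s = 3.47 km × 2.89/3.37 = 2.98 km.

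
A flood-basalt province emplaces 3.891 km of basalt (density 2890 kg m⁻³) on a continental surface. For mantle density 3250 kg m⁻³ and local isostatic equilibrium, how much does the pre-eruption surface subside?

Subaerial loading: s = t ρ_load / ρ_m.
s = 3.891 km × 2890/3250 = 3.46 km.

3.46 km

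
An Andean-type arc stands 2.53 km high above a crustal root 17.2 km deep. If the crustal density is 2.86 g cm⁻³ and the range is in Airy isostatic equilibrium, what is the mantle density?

3.28 g cm⁻³

Airy balance: ρ_c h = (ρ_m − ρ_c) r → ρ_m = ρ_c (1 + h/r).
ρ_m = 2.86 × (1 + 2.53 km/17.2 km) = 3.28 g cm⁻³.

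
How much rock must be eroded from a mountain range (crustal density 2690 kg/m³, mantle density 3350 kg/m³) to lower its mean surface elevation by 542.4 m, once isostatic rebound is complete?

Net drop Δ = e − u = e − e ρ_c/ρ_m = e (ρ_m − ρ_c)/ρ_m.
e = Δ ρ_m/(ρ_m − ρ_c) = 542.4 m × 3350/660 = 2750 m.

2750 m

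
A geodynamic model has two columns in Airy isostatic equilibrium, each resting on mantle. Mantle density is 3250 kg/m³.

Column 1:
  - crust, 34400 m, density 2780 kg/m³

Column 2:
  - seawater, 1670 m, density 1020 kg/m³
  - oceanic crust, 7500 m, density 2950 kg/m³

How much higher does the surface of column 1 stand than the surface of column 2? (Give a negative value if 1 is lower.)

For any compensation level in the mantle, the mantle terms cancel and isostasy reduces to e = (Σt_1 − Σt_2) − (Σ(ρt)_1 − Σ(ρt)_2) / ρ_m.
Σt_1 = 34400 m; Σt_2 = 9170 m; Σ(ρt)_1 = 95632000; Σ(ρt)_2 = 23828400 (in m·kg/m³).
e = (34400 − 9170) − (95632000 − 23828400) / 3250 = 3140 m.

3140 m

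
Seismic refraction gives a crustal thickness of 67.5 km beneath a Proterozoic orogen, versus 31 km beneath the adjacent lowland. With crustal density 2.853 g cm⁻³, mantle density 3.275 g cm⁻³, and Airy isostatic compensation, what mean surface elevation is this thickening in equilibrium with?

4.7 km

Excess crust Δ = 67.5 km − 31 km = 36.5 km, split between elevation h and root r with h + r = Δ.
Airy balance ρ_c h = (ρ_m − ρ_c) r gives r = h ρ_c/(ρ_m − ρ_c), so h (1 + ρ_c/(ρ_m − ρ_c)) = Δ, i.e. h = Δ (ρ_m − ρ_c)/ρ_m.
h = 36.5 km × 0.422/3.275 = 4.7 km.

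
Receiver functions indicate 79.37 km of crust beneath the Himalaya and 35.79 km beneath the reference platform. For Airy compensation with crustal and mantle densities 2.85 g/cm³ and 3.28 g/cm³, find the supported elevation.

Excess crust Δ = 79.37 km − 35.79 km = 43.58 km, split between elevation h and root r with h + r = Δ.
Airy balance ρ_c h = (ρ_m − ρ_c) r gives r = h ρ_c/(ρ_m − ρ_c), so h (1 + ρ_c/(ρ_m − ρ_c)) = Δ, i.e. h = Δ (ρ_m − ρ_c)/ρ_m.
h = 43.58 km × 0.43/3.28 = 5.71 km.

5.71 km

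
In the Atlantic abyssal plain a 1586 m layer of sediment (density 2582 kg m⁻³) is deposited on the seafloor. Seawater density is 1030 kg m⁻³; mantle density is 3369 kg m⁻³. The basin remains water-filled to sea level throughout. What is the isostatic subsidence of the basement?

Submarine loading: the sediment displaces seawater, and the subsidence is in turn flooded, so s (ρ_m − ρ_w) = t (ρ_sed − ρ_w).
s = 1586 m × (2582 − 1030) / (3369 − 1030) = 1050 m.

1050 m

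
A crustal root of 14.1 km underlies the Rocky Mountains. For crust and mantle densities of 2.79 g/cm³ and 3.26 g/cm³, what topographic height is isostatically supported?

Isostatic balance requires: ρ_c h = (ρ_m − ρ_c) r.
h = r (ρ_m − ρ_c) / ρ_c = 14.1 km × (3.26 − 2.79) / 2.79 = 2.38 km.

2.38 km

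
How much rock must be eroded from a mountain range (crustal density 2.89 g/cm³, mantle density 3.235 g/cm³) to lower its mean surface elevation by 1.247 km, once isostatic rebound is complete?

Net drop Δ = e − u = e − e ρ_c/ρ_m = e (ρ_m − ρ_c)/ρ_m.
e = Δ ρ_m/(ρ_m − ρ_c) = 1.247 km × 3.235/0.345 = 11.7 km.

11.7 km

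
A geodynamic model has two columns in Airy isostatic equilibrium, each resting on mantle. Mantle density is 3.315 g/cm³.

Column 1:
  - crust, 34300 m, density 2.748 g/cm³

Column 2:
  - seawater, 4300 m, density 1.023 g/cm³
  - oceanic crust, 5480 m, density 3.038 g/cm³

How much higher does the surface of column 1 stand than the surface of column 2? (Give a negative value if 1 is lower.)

For any compensation level in the mantle, the mantle terms cancel and isostasy reduces to e = (Σt_1 − Σt_2) − (Σ(ρt)_1 − Σ(ρt)_2) / ρ_m.
Σt_1 = 34300 m; Σt_2 = 9780 m; Σ(ρt)_1 = 94256.4; Σ(ρt)_2 = 21047.14 (in m·g/cm³).
e = (34300 − 9780) − (94256.4 − 21047.14) / 3.315 = 2440 m.

2440 m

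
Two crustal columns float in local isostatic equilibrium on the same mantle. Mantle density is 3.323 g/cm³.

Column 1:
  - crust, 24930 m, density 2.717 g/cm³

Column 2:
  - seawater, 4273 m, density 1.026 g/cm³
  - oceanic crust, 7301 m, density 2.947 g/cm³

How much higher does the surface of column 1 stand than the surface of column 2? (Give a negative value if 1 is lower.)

767 m

For any compensation level in the mantle, the mantle terms cancel and isostasy reduces to e = (Σt_1 − Σt_2) − (Σ(ρt)_1 − Σ(ρt)_2) / ρ_m.
Σt_1 = 24930 m; Σt_2 = 11574 m; Σ(ρt)_1 = 67734.81; Σ(ρt)_2 = 25900.145 (in m·g/cm³).
e = (24930 − 11574) − (67734.81 − 25900.145) / 3.323 = 767 m.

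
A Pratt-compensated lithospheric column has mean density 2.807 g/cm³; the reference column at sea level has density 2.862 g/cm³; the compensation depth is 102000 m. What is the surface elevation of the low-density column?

ρ_ref D = ρ (D + h) → h = D (ρ_ref − ρ)/ρ.
h = 102000 m × (2.862 − 2.807)/2.807 = 2000 m.

2000 m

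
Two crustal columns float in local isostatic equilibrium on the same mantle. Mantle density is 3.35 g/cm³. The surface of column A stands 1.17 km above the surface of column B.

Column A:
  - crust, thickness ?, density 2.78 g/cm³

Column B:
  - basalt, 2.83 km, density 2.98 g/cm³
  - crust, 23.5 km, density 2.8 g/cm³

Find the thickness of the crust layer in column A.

Take the compensation level at the base of the deeper column (depth z_c below the surface of column A) and equate Σ ρ_i t_i down to z_c; mantle fills any gap and the z_c terms cancel.
Column A: x×2.78 + (z_c − 0 − x)×3.35
Column B: 1.17×0 + 2.83×2.98 + 23.5×2.8 + (z_c − 1.17 − 26.33)×3.35
The z_c×3.35 term appears on both sides and cancels. Collect the known terms of each column as K = Σ(ρt)_known − 3.35 × (depth of known layers): K_A = 0 − 3.35×0 = 0; K_B = 74.2334 − 3.35×(1.17 + 26.33) = −17.8916.
Balance: K_A − x×(3.35 − 2.78) = K_B, so x = (K_A − K_B)/(3.35 − 2.78) = 17.8916/0.57 = 31.4 km.

31.4 km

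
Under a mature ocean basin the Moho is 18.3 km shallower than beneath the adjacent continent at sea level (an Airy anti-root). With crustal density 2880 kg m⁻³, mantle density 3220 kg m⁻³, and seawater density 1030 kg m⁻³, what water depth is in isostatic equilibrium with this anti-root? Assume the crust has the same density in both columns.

Replacing a thickness d of crust by seawater at the top must be balanced by replacing crust with mantle at the base: d (ρ_c − ρ_w) = a (ρ_m − ρ_c).
d = a (ρ_m − ρ_c)/(ρ_c − ρ_w) = 18.3 km × 340/1850 = 3.36 km.

3.36 km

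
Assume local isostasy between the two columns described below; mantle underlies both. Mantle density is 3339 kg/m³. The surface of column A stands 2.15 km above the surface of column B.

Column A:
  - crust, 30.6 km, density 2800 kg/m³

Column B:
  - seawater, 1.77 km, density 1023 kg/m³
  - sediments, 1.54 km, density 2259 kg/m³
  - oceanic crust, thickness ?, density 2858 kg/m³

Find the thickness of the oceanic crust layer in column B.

Take the compensation level at the base of the deeper column (depth z_c below the surface of column A) and equate Σ ρ_i t_i down to z_c; mantle fills any gap and the z_c terms cancel.
Column A: 30.6×2800 + (z_c − 30.6)×3339
Column B: 2.15×0 + 1.77×1023 + 1.54×2259 + x×2858 + (z_c − 2.15 − 3.31 − x)×3339
The z_c×3339 term appears on both sides and cancels. Collect the known terms of each column as K = Σ(ρt)_known − 3339 × (depth of known layers): K_A = 85680 − 3339×30.6 = −16493.4; K_B = 5289.57 − 3339×(2.15 + 3.31) = −12941.37.
Balance: K_A = K_B − x×(3339 − 2858), so x = (K_B − K_A)/(3339 − 2858) = 3552.03/481 = 7.38 km.

7.38 km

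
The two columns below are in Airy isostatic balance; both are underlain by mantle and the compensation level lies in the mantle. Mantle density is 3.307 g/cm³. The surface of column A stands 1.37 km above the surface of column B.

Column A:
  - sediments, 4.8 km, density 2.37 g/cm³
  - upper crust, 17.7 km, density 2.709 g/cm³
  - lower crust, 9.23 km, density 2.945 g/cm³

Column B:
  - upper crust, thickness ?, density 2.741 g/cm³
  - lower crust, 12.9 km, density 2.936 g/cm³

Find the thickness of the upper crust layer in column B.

16.1 km

Take the compensation level at the base of the deeper column (depth z_c below the surface of column A) and equate Σ ρ_i t_i down to z_c; mantle fills any gap and the z_c terms cancel.
Column A: 4.8×2.37 + 17.7×2.709 + 9.23×2.945 + (z_c − 31.73)×3.307
Column B: 1.37×0 + x×2.741 + 12.9×2.936 + (z_c − 1.37 − 12.9 − x)×3.307
The z_c×3.307 term appears on both sides and cancels. Collect the known terms of each column as K = Σ(ρt)_known − 3.307 × (depth of known layers): K_A = 86.50765 − 3.307×31.73 = −18.42346; K_B = 37.8744 − 3.307×(1.37 + 12.9) = −9.31649.
Balance: K_A = K_B − x×(3.307 − 2.741), so x = (K_B − K_A)/(3.307 − 2.741) = 9.10697/0.566 = 16.1 km.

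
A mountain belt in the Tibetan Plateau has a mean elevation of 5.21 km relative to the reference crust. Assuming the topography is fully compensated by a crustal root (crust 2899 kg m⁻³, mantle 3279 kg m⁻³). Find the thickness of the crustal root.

Balancing pressure at the compensation depth: the weight of the topography is balanced by the buoyancy of the root, ρ_c h = (ρ_m − ρ_c) r.
r = h · ρ_c / (ρ_m − ρ_c) = 5.21 km × 2899 / (3279 − 2899) = 39.7 km.

39.7 km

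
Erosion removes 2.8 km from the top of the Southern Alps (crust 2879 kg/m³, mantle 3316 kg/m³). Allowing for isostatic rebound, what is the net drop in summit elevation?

0.369 km

Rebound u = e ρ_c/ρ_m = 2.8 km × 2879/3316 = 2.431 km.
Net surface drop = e − u = 2.8 km − 2.431 km = e (ρ_m − ρ_c)/ρ_m = 0.369 km.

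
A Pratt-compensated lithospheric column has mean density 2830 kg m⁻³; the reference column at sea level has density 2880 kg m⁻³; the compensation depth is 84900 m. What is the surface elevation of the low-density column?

1500 m

ρ_ref D = ρ (D + h) → h = D (ρ_ref − ρ)/ρ.
h = 84900 m × (2880 − 2830)/2830 = 1500 m.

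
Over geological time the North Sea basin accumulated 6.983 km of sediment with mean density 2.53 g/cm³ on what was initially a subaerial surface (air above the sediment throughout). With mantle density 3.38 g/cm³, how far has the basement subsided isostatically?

5.23 km

Subaerial load: s = t ρ_sed / ρ_m = 6.983 km × 2.53/3.38 = 5.23 km.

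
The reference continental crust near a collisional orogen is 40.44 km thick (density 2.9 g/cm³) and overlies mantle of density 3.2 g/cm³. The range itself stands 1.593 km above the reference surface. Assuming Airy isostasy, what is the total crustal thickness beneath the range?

57.4 km

Root depth r = h ρ_c / (ρ_m − ρ_c) = 1.593 km × 2.9 / 0.3 = 15.4 km.
Total thickness = T + h + r = 40.44 km + 1.593 km + 15.4 km = 57.4 km.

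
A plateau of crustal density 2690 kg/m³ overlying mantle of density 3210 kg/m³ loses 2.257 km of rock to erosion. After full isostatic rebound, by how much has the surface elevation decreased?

0.366 km

Rebound u = e ρ_c/ρ_m = 2.257 km × 2690/3210 = 1.891 km.
Net surface drop = e − u = 2.257 km − 1.891 km = e (ρ_m − ρ_c)/ρ_m = 0.366 km.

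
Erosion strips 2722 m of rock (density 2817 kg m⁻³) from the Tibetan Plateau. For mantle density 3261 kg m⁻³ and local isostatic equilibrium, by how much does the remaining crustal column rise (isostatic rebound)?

Unloading: uplift u = e ρ_c/ρ_m = 2722 m × 2817/3261 = 2350 m.

2350 m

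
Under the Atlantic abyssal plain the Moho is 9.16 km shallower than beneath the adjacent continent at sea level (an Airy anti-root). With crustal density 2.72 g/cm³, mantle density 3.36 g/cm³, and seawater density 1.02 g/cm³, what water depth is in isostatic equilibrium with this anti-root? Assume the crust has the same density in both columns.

3.45 km

Replacing a thickness d of crust by seawater at the top must be balanced by replacing crust with mantle at the base: d (ρ_c − ρ_w) = a (ρ_m − ρ_c).
d = a (ρ_m − ρ_c)/(ρ_c − ρ_w) = 9.16 km × 0.64/1.7 = 3.45 km.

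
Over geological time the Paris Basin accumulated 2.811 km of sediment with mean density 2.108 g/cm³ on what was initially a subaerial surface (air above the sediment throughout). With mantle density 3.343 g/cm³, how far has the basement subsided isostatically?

1.77 km

Subaerial load: s = t ρ_sed / ρ_m = 2.811 km × 2.108/3.343 = 1.77 km.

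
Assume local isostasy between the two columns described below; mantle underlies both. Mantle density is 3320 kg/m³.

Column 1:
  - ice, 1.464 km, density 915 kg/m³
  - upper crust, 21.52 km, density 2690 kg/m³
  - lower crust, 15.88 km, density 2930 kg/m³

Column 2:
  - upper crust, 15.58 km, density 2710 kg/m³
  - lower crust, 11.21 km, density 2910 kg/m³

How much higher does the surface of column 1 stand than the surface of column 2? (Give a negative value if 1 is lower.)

For any compensation level in the mantle, the mantle terms cancel and isostasy reduces to e = (Σt_1 − Σt_2) − (Σ(ρt)_1 − Σ(ρt)_2) / ρ_m.
Σt_1 = 38.864 km; Σt_2 = 26.79 km; Σ(ρt)_1 = 105756.76; Σ(ρt)_2 = 74842.9 (in km·kg/m³).
e = (38.864 − 26.79) − (105756.76 − 74842.9) / 3320 = 2.76 km.

2.76 km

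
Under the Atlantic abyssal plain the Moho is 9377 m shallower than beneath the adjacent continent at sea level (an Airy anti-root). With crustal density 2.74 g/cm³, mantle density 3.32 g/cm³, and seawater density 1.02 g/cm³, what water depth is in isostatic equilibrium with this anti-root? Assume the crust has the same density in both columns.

Replacing a thickness d of crust by seawater at the top must be balanced by replacing crust with mantle at the base: d (ρ_c − ρ_w) = a (ρ_m − ρ_c).
d = a (ρ_m − ρ_c)/(ρ_c − ρ_w) = 9377 m × 0.58/1.72 = 3160 m.

3160 m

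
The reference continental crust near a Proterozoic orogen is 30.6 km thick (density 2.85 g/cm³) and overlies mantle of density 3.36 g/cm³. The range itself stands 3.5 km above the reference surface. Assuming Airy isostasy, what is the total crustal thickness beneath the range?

Root depth r = h ρ_c / (ρ_m − ρ_c) = 3.5 km × 2.85 / 0.51 = 19.56 km.
Total thickness = T + h + r = 30.6 km + 3.5 km + 19.56 km = 53.7 km.

53.7 km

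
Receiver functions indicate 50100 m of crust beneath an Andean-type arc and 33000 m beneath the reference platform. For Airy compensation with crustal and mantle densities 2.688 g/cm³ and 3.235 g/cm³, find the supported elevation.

Excess crust Δ = 50100 m − 33000 m = 17100 m, split between elevation h and root r with h + r = Δ.
Airy balance ρ_c h = (ρ_m − ρ_c) r gives r = h ρ_c/(ρ_m − ρ_c), so h (1 + ρ_c/(ρ_m − ρ_c)) = Δ, i.e. h = Δ (ρ_m − ρ_c)/ρ_m.
h = 17100 m × 0.547/3.235 = 2890 m.

2890 m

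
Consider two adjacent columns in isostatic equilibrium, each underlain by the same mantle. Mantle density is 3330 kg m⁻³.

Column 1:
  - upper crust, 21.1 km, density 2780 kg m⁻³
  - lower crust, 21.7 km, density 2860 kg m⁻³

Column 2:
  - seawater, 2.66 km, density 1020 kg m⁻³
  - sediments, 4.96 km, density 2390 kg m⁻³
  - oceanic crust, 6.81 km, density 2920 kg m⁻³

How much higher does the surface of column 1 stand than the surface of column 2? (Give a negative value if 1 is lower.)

For any compensation level in the mantle, the mantle terms cancel and isostasy reduces to e = (Σt_1 − Σt_2) − (Σ(ρt)_1 − Σ(ρt)_2) / ρ_m.
Σt_1 = 42.8 km; Σt_2 = 14.43 km; Σ(ρt)_1 = 120720; Σ(ρt)_2 = 34452.8 (in km·kg m⁻³).
e = (42.8 − 14.43) − (120720 − 34452.8) / 3330 = 2.46 km.

2.46 km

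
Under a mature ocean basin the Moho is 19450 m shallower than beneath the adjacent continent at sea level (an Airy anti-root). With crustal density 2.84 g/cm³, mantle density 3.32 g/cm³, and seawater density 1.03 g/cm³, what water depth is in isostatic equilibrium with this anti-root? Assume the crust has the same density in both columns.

Replacing a thickness d of crust by seawater at the top must be balanced by replacing crust with mantle at the base: d (ρ_c − ρ_w) = a (ρ_m − ρ_c).
d = a (ρ_m − ρ_c)/(ρ_c − ρ_w) = 19450 m × 0.48/1.81 = 5160 m.

5160 m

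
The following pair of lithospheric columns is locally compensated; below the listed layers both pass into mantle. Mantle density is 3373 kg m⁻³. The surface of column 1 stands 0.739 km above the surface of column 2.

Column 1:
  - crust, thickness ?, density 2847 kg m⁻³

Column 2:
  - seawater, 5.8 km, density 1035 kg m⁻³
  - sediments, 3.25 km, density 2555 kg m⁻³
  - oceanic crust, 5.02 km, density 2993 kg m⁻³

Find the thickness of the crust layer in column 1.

Take the compensation level at the base of the deeper column (depth z_c below the surface of column 1) and equate Σ ρ_i t_i down to z_c; mantle fills any gap and the z_c terms cancel.
Column 1: x×2847 + (z_c − 0 − x)×3373
Column 2: 0.739×0 + 5.8×1035 + 3.25×2555 + 5.02×2993 + (z_c − 0.739 − 14.07)×3373
The z_c×3373 term appears on both sides and cancels. Collect the known terms of each column as K = Σ(ρt)_known − 3373 × (depth of known layers): K_1 = 0 − 3373×0 = 0; K_2 = 29331.61 − 3373×(0.739 + 14.07) = −20619.147.
Balance: K_1 − x×(3373 − 2847) = K_2, so x = (K_1 − K_2)/(3373 − 2847) = 20619.1/526 = 39.2 km.

39.2 km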